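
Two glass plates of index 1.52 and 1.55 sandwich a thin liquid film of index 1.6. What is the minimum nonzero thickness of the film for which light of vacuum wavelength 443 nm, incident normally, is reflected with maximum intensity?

Top surface (1.52 → 1.6): reflection off a higher-index medium gives a half-wave phase shift.
Ray reflecting at the bottom interface goes from n = 1.6 toward n = 1.55: no phase shift.
Exactly one π shift → a net half-wave offset.
For maximum reflection here: 2 n t = (m + ½) λ.
Minimum at m = 0: t = λ / (4 n) = 443 / (4 × 1.6) = 69.2 nm.

69.2 nm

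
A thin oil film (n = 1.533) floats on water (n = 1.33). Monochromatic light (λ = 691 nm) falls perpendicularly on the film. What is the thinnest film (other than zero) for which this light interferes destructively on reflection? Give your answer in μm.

Ray reflecting at the top interface goes from n = 1.0 toward n = 1.533: a half-wave phase shift.
At the lower boundary (n = 1.533 to n = 1.33) the reflected ray undergoes no phase shift.
Exactly one π shift → a net half-wave offset.
For weak reflection here: 2 n t = m λ.
Minimum nonzero at m = 1: t = λ / (2 n) = 691 / (2 × 1.533) = 225 nm.

0.225 μm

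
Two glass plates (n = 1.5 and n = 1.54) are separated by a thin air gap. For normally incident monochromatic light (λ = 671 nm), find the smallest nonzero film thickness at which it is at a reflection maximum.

Ray reflecting at the top interface goes from n = 1.5 toward n = 1.0: no phase shift.
Bottom surface (1.0 → 1.54): reflection off a higher-index medium gives a half-wave phase shift.
Net: one phase inversion between the two reflected rays.
With one net inversion, constructive interference in reflection requires 2 n t = (m + ½) λ.
Minimum at m = 0: t = λ / (4 n) = 671 / (4 × 1.0) = 168 nm.

168 nm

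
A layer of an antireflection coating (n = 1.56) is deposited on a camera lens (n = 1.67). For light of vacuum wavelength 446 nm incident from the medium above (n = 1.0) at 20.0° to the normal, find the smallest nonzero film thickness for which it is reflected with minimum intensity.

At the upper boundary (n = 1.0 to n = 1.56) the reflected ray undergoes a half-wave phase shift.
At the lower boundary (n = 1.56 to n = 1.67) the reflected ray undergoes a half-wave phase shift.
The two reflections carry the same phase change, so no net offset.
For weak reflection here: 2 n t cos θ_r = (m + ½) λ.
Snell's law: 1.0 sin 20.0° = 1.56 sin θ_r → sin θ_r = 0.219, cos θ_r = 0.976.
Minimum at m = 0: t = λ / (4 n cos θ_r) = 446 / (4 × 1.56 × 0.976) = 73.3 nm.

73.3 nm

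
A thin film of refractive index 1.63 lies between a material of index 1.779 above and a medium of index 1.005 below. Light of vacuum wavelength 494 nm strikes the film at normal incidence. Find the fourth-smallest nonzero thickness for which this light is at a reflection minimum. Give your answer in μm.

0.530 μm

At the upper boundary (n = 1.779 to n = 1.63) the reflected ray undergoes no phase shift.
Bottom surface (1.63 → 1.005): reflection off a lower-index medium gives no phase shift.
Net: no relative phase inversion (both shifts match).
With no net inversion, destructive interference in reflection requires 2 n t = (m + ½) λ.
The fourth-smallest nonzero thickness corresponds to m = 3: t = (m + ½) λ / (2 n) = 3.50 × 494 / (2 × 1.63) = 530 nm.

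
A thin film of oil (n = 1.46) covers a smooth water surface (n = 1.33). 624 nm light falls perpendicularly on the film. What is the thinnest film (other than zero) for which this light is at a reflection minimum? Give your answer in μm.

Top surface (1.0 → 1.46): reflection off a higher-index medium gives a half-wave phase shift.
Bottom surface (1.46 → 1.33): reflection off a lower-index medium gives no phase shift.
Net: one phase inversion between the two reflected rays.
With one net inversion, destructive interference in reflection requires 2 n t = m λ.
Minimum nonzero at m = 1: t = λ / (2 n) = 624 / (2 × 1.46) = 214 nm.

0.214 μm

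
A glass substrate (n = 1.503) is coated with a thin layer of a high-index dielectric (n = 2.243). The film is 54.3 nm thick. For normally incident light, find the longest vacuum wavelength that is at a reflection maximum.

At the upper boundary (n = 1.0 to n = 2.243) the reflected ray undergoes a half-wave phase shift.
At the lower boundary (n = 2.243 to n = 1.503) the reflected ray undergoes no phase shift.
Exactly one π shift → a net half-wave offset.
With one net inversion, constructive interference in reflection requires 2 n t = (m + ½) λ.
λ = 2 n t / (m + ½). The longest wavelength is m = 0: λ = 2 × 2.243 × 54.3 / 0.500 = 487 nm.

487 nm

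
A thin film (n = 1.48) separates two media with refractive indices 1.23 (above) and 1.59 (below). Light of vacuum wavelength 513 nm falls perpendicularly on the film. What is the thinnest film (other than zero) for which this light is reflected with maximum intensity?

At the upper boundary (n = 1.23 to n = 1.48) the reflected ray undergoes a half-wave phase shift.
Bottom surface (1.48 → 1.59): reflection off a higher-index medium gives a half-wave phase shift.
Net: no relative phase inversion (both shifts match).
So the condition for constructive reflection is 2 n t = m λ.
Minimum nonzero at m = 1: t = λ / (2 n) = 513 / (2 × 1.48) = 173 nm.

173 nm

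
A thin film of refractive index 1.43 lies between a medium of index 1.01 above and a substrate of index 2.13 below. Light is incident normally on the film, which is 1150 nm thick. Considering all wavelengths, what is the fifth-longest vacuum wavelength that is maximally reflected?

658 nm

At the upper boundary (n = 1.01 to n = 1.43) the reflected ray undergoes a half-wave phase shift.
Ray reflecting at the bottom interface goes from n = 1.43 toward n = 2.13: a half-wave phase shift.
Zero or two π shifts → no net half-wave offset.
So the condition for constructive reflection is 2 n t = m λ.
λ = 2 n t / m. The fifth-longest wavelength is m = 5: λ = 2 × 1.43 × 1150 / 5.00 = 658 nm.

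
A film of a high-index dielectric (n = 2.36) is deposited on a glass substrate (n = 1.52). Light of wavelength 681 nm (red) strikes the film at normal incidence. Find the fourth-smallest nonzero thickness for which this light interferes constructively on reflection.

505 nm

Ray reflecting at the top interface goes from n = 1.0 toward n = 2.36: a half-wave phase shift.
At the lower boundary (n = 2.36 to n = 1.52) the reflected ray undergoes no phase shift.
The two reflections differ by half a wavelength.
So the condition for constructive reflection is 2 n t = (m + ½) λ.
The fourth-smallest nonzero thickness corresponds to m = 3: t = (m + ½) λ / (2 n) = 3.50 × 681 / (2 × 2.36) = 505 nm.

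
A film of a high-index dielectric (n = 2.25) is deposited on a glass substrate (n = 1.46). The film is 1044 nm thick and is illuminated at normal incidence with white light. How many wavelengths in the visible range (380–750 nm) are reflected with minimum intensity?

6

Ray reflecting at the top interface goes from n = 1.0 toward n = 2.25: a half-wave phase shift.
Ray reflecting at the bottom interface goes from n = 2.25 toward n = 1.46: no phase shift.
Net: one phase inversion between the two reflected rays.
For weak reflection here: 2 n t = m λ.
λ = 2 n t / m = 4698 / m nm.
m=6: 783 nm (IR); m=7: 671 nm (visible); m=8: 587 nm (visible); m=9: 522 nm (visible); m=10: 470 nm (visible); m=11: 427 nm (visible); m=12: 392 nm (visible); m=13: 361 nm (UV).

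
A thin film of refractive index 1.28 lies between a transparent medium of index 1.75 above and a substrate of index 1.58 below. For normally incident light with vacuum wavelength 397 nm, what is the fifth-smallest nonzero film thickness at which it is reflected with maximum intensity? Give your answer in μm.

At the upper boundary (n = 1.75 to n = 1.28) the reflected ray undergoes no phase shift.
At the lower boundary (n = 1.28 to n = 1.58) the reflected ray undergoes a half-wave phase shift.
Exactly one π shift → a net half-wave offset.
So the condition for constructive reflection is 2 n t = (m + ½) λ.
The fifth-smallest nonzero thickness corresponds to m = 4: t = (m + ½) λ / (2 n) = 4.50 × 397 / (2 × 1.28) = 698 nm.

0.698 μm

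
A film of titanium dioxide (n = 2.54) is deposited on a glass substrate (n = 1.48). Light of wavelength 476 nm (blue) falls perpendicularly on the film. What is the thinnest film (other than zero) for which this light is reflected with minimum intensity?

Top surface (1.0 → 2.54): reflection off a higher-index medium gives a half-wave phase shift.
Ray reflecting at the bottom interface goes from n = 2.54 toward n = 1.48: no phase shift.
The two reflections differ by half a wavelength.
For dark reflection here: 2 n t = m λ.
Minimum nonzero at m = 1: t = λ / (2 n) = 476 / (2 × 2.54) = 93.7 nm.

93.7 nm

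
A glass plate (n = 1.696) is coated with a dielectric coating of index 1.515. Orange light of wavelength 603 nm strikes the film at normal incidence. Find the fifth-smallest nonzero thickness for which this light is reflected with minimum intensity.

896 nm

Ray reflecting at the top interface goes from n = 1.0 toward n = 1.515: a half-wave phase shift.
Bottom surface (1.515 → 1.696): reflection off a higher-index medium gives a half-wave phase shift.
Zero or two π shifts → no net half-wave offset.
For dark reflection here: 2 n t = (m + ½) λ.
The fifth-smallest nonzero thickness corresponds to m = 4: t = (m + ½) λ / (2 n) = 4.50 × 603 / (2 × 1.515) = 896 nm.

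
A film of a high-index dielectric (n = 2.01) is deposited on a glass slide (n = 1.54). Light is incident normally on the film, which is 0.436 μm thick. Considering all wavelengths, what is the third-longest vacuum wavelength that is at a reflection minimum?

584 nm

Ray reflecting at the top interface goes from n = 1.0 toward n = 2.01: a half-wave phase shift.
At the lower boundary (n = 2.01 to n = 1.54) the reflected ray undergoes no phase shift.
The two reflections differ by half a wavelength.
So the condition for destructive reflection is 2 n t = m λ.
λ = 2 n t / m. The third-longest wavelength is m = 3: λ = 2 × 2.01 × 436 / 3.00 = 584 nm.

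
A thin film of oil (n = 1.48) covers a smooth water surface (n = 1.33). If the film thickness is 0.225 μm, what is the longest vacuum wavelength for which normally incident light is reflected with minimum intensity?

666 nm

At the upper boundary (n = 1.0 to n = 1.48) the reflected ray undergoes a half-wave phase shift.
Ray reflecting at the bottom interface goes from n = 1.48 toward n = 1.33: no phase shift.
The two reflections differ by half a wavelength.
So the condition for destructive reflection is 2 n t = m λ.
λ = 2 n t / m. The longest wavelength is m = 1: λ = 2 × 1.48 × 225 / 1.00 = 666 nm.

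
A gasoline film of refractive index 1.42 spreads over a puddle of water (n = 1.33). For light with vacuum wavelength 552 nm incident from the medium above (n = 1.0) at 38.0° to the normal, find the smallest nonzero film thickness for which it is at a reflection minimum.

Ray reflecting at the top interface goes from n = 1.0 toward n = 1.42: a half-wave phase shift.
At the lower boundary (n = 1.42 to n = 1.33) the reflected ray undergoes no phase shift.
The two reflections differ by half a wavelength.
For minimum reflection here: 2 n t cos θ_r = m λ.
Snell's law: 1.0 sin 38.0° = 1.42 sin θ_r → sin θ_r = 0.434, cos θ_r = 0.901.
Minimum nonzero at m = 1: t = λ / (2 n cos θ_r) = 552 / (2 × 1.42 × 0.901) = 216 nm.

216 nm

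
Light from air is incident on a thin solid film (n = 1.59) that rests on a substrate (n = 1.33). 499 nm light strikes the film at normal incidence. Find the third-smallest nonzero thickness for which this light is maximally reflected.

Ray reflecting at the top interface goes from n = 1.0 toward n = 1.59: a half-wave phase shift.
Bottom surface (1.59 → 1.33): reflection off a lower-index medium gives no phase shift.
The two reflections differ by half a wavelength.
So the condition for constructive reflection is 2 n t = (m + ½) λ.
The third-smallest nonzero thickness corresponds to m = 2: t = (m + ½) λ / (2 n) = 2.50 × 499 / (2 × 1.59) = 392 nm.

392 nm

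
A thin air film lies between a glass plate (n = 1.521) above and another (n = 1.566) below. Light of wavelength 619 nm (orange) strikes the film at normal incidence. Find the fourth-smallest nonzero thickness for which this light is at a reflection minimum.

1238 nm

At the upper boundary (n = 1.521 to n = 1.0) the reflected ray undergoes no phase shift.
Bottom surface (1.0 → 1.566): reflection off a higher-index medium gives a half-wave phase shift.
Exactly one π shift → a net half-wave offset.
With one net inversion, destructive interference in reflection requires 2 n t = m λ.
The fourth-smallest nonzero thickness corresponds to m = 4: t = m λ / (2 n) = 4.00 × 619 / (2 × 1.0) = 1238 nm.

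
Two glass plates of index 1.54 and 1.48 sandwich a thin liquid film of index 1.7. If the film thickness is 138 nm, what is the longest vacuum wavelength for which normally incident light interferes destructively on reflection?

Ray reflecting at the top interface goes from n = 1.54 toward n = 1.7: a half-wave phase shift.
Ray reflecting at the bottom interface goes from n = 1.7 toward n = 1.48: no phase shift.
Exactly one π shift → a net half-wave offset.
With one net inversion, destructive interference in reflection requires 2 n t = m λ.
λ = 2 n t / m. The longest wavelength is m = 1: λ = 2 × 1.7 × 138 / 1.00 = 469 nm.

469 nm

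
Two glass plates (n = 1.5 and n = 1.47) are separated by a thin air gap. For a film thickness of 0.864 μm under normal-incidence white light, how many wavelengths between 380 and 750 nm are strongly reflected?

Top surface (1.5 → 1.0): reflection off a lower-index medium gives no phase shift.
Bottom surface (1.0 → 1.47): reflection off a higher-index medium gives a half-wave phase shift.
Exactly one π shift → a net half-wave offset.
So the condition for constructive reflection is 2 n t = (m + ½) λ.
λ = 2 n t / (m + ½) = 1728 / (m + ½) nm.
m=1: 1152 nm (IR); m=2: 691 nm (visible); m=3: 494 nm (visible); m=4: 384 nm (visible); m=5: 314 nm (UV).

3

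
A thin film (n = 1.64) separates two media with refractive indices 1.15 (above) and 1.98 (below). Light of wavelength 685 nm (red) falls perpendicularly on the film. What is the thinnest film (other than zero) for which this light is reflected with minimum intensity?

104 nm

Ray reflecting at the top interface goes from n = 1.15 toward n = 1.64: a half-wave phase shift.
Bottom surface (1.64 → 1.98): reflection off a higher-index medium gives a half-wave phase shift.
The two reflections carry the same phase change, so no net offset.
With no net inversion, destructive interference in reflection requires 2 n t = (m + ½) λ.
Minimum at m = 0: t = λ / (4 n) = 685 / (4 × 1.64) = 104 nm.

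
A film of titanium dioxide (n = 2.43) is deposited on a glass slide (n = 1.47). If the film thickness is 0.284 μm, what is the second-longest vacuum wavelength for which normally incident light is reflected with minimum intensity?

Top surface (1.0 → 2.43): reflection off a higher-index medium gives a half-wave phase shift.
Bottom surface (2.43 → 1.47): reflection off a lower-index medium gives no phase shift.
Exactly one π shift → a net half-wave offset.
With one net inversion, destructive interference in reflection requires 2 n t = m λ.
λ = 2 n t / m. The second-longest wavelength is m = 2: λ = 2 × 2.43 × 284 / 2.00 = 690 nm.

690 nm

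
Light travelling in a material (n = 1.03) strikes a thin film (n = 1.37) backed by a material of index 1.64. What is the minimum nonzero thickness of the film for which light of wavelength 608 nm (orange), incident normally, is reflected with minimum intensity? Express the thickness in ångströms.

Top surface (1.03 → 1.37): reflection off a higher-index medium gives a half-wave phase shift.
At the lower boundary (n = 1.37 to n = 1.64) the reflected ray undergoes a half-wave phase shift.
Net: no relative phase inversion (both shifts match).
So the condition for destructive reflection is 2 n t = (m + ½) λ.
Minimum at m = 0: t = λ / (4 n) = 608 / (4 × 1.37) = 111 nm.

1109 Å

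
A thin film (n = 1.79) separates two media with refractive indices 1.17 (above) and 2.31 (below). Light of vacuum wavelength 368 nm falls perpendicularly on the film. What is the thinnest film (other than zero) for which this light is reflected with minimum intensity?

51.4 nm

At the upper boundary (n = 1.17 to n = 1.79) the reflected ray undergoes a half-wave phase shift.
Bottom surface (1.79 → 2.31): reflection off a higher-index medium gives a half-wave phase shift.
Net: no relative phase inversion (both shifts match).
With no net inversion, destructive interference in reflection requires 2 n t = (m + ½) λ.
Minimum at m = 0: t = λ / (4 n) = 368 / (4 × 1.79) = 51.4 nm.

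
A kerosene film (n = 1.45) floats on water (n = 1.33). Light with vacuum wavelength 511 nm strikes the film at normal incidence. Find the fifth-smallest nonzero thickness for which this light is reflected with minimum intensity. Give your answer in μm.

0.881 μm

At the upper boundary (n = 1.0 to n = 1.45) the reflected ray undergoes a half-wave phase shift.
At the lower boundary (n = 1.45 to n = 1.33) the reflected ray undergoes no phase shift.
The two reflections differ by half a wavelength.
For dark reflection here: 2 n t = m λ.
The fifth-smallest nonzero thickness corresponds to m = 5: t = m λ / (2 n) = 5.00 × 511 / (2 × 1.45) = 881 nm.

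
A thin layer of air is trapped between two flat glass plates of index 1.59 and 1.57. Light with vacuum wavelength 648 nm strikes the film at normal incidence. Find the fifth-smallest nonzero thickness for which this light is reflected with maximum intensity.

1458 nm

Top surface (1.59 → 1.0): reflection off a lower-index medium gives no phase shift.
Ray reflecting at the bottom interface goes from n = 1.0 toward n = 1.57: a half-wave phase shift.
The two reflections differ by half a wavelength.
So the condition for constructive reflection is 2 n t = (m + ½) λ.
The fifth-smallest nonzero thickness corresponds to m = 4: t = (m + ½) λ / (2 n) = 4.50 × 648 / (2 × 1.0) = 1458 nm.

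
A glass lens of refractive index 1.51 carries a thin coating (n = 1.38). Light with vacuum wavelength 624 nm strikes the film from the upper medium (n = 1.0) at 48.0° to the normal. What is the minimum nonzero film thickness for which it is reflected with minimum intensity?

Ray reflecting at the top interface goes from n = 1.0 toward n = 1.38: a half-wave phase shift.
Bottom surface (1.38 → 1.51): reflection off a higher-index medium gives a half-wave phase shift.
The two reflections carry the same phase change, so no net offset.
For weak reflection here: 2 n t cos θ_r = (m + ½) λ.
Snell's law: 1.0 sin 48.0° = 1.38 sin θ_r → sin θ_r = 0.539, cos θ_r = 0.843.
Minimum at m = 0: t = λ / (4 n cos θ_r) = 624 / (4 × 1.38 × 0.843) = 134 nm.

134 nm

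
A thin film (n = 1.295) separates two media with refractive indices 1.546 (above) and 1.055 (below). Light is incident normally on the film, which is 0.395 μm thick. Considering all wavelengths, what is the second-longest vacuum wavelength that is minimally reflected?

682 nm

Ray reflecting at the top interface goes from n = 1.546 toward n = 1.295: no phase shift.
At the lower boundary (n = 1.295 to n = 1.055) the reflected ray undergoes no phase shift.
The two reflections carry the same phase change, so no net offset.
So the condition for destructive reflection is 2 n t = (m + ½) λ.
λ = 2 n t / (m + ½). The second-longest wavelength is m = 1: λ = 2 × 1.295 × 395 / 1.50 = 682 nm.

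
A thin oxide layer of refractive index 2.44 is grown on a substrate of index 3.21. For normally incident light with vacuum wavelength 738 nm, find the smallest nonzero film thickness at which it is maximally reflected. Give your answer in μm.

At the upper boundary (n = 1.0 to n = 2.44) the reflected ray undergoes a half-wave phase shift.
At the lower boundary (n = 2.44 to n = 3.21) the reflected ray undergoes a half-wave phase shift.
Net: no relative phase inversion (both shifts match).
For maximum reflection here: 2 n t = m λ.
Minimum nonzero at m = 1: t = λ / (2 n) = 738 / (2 × 2.44) = 151 nm.

0.151 μm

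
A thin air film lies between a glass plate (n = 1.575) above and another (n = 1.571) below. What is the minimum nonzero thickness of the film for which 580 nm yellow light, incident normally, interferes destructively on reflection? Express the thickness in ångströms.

At the upper boundary (n = 1.575 to n = 1.0) the reflected ray undergoes no phase shift.
At the lower boundary (n = 1.0 to n = 1.571) the reflected ray undergoes a half-wave phase shift.
The two reflections differ by half a wavelength.
So the condition for destructive reflection is 2 n t = m λ.
Minimum nonzero at m = 1: t = λ / (2 n) = 580 / (2 × 1.0) = 290 nm.

2900 Å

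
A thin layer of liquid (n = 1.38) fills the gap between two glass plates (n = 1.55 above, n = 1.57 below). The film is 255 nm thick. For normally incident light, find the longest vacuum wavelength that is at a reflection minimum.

704 nm

At the upper boundary (n = 1.55 to n = 1.38) the reflected ray undergoes no phase shift.
At the lower boundary (n = 1.38 to n = 1.57) the reflected ray undergoes a half-wave phase shift.
Net: one phase inversion between the two reflected rays.
With one net inversion, destructive interference in reflection requires 2 n t = m λ.
λ = 2 n t / m. The longest wavelength is m = 1: λ = 2 × 1.38 × 255 / 1.00 = 704 nm.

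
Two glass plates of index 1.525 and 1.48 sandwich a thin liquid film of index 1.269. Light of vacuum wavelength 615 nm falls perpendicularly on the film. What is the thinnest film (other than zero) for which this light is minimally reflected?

Top surface (1.525 → 1.269): reflection off a lower-index medium gives no phase shift.
Ray reflecting at the bottom interface goes from n = 1.269 toward n = 1.48: a half-wave phase shift.
The two reflections differ by half a wavelength.
For weak reflection here: 2 n t = m λ.
Minimum nonzero at m = 1: t = λ / (2 n) = 615 / (2 × 1.269) = 242 nm.

242 nm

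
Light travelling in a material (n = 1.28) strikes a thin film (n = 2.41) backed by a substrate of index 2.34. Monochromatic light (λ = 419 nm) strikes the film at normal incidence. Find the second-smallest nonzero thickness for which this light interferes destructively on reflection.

174 nm

Top surface (1.28 → 2.41): reflection off a higher-index medium gives a half-wave phase shift.
At the lower boundary (n = 2.41 to n = 2.34) the reflected ray undergoes no phase shift.
Net: one phase inversion between the two reflected rays.
With one net inversion, destructive interference in reflection requires 2 n t = m λ.
The second-smallest nonzero thickness corresponds to m = 2: t = m λ / (2 n) = 2.00 × 419 / (2 × 2.41) = 174 nm.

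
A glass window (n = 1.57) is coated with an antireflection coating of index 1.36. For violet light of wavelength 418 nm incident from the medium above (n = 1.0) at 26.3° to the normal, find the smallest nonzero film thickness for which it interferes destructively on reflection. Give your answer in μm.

0.0813 μm

Top surface (1.0 → 1.36): reflection off a higher-index medium gives a half-wave phase shift.
Ray reflecting at the bottom interface goes from n = 1.36 toward n = 1.57: a half-wave phase shift.
Zero or two π shifts → no net half-wave offset.
With no net inversion, destructive interference in reflection requires 2 n t cos θ_r = (m + ½) λ.
Snell's law: 1.0 sin 26.3° = 1.36 sin θ_r → sin θ_r = 0.326, cos θ_r = 0.945.
Minimum at m = 0: t = λ / (4 n cos θ_r) = 418 / (4 × 1.36 × 0.945) = 81.3 nm.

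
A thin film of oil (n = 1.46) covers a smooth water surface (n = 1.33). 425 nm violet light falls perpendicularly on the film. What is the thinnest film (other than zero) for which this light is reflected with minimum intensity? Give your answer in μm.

At the upper boundary (n = 1.0 to n = 1.46) the reflected ray undergoes a half-wave phase shift.
At the lower boundary (n = 1.46 to n = 1.33) the reflected ray undergoes no phase shift.
Net: one phase inversion between the two reflected rays.
So the condition for destructive reflection is 2 n t = m λ.
Minimum nonzero at m = 1: t = λ / (2 n) = 425 / (2 × 1.46) = 146 nm.

0.146 μm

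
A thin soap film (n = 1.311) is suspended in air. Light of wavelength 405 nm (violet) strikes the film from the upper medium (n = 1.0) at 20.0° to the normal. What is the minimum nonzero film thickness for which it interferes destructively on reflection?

160 nm

Top surface (1.0 → 1.311): reflection off a higher-index medium gives a half-wave phase shift.
At the lower boundary (n = 1.311 to n = 1.0) the reflected ray undergoes no phase shift.
Exactly one π shift → a net half-wave offset.
For weak reflection here: 2 n t cos θ_r = m λ.
Snell's law: 1.0 sin 20.0° = 1.311 sin θ_r → sin θ_r = 0.261, cos θ_r = 0.965.
Minimum nonzero at m = 1: t = λ / (2 n cos θ_r) = 405 / (2 × 1.311 × 0.965) = 160 nm.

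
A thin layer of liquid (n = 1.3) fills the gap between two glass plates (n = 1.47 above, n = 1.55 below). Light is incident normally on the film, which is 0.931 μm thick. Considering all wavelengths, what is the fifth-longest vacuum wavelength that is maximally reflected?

538 nm

Top surface (1.47 → 1.3): reflection off a lower-index medium gives no phase shift.
Ray reflecting at the bottom interface goes from n = 1.3 toward n = 1.55: a half-wave phase shift.
Exactly one π shift → a net half-wave offset.
For strong reflection here: 2 n t = (m + ½) λ.
λ = 2 n t / (m + ½). The fifth-longest wavelength is m = 4: λ = 2 × 1.3 × 931 / 4.50 = 538 nm.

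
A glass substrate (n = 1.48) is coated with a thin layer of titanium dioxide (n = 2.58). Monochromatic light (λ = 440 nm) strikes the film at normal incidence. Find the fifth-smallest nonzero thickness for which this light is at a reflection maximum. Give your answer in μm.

0.384 μm

At the upper boundary (n = 1.0 to n = 2.58) the reflected ray undergoes a half-wave phase shift.
Ray reflecting at the bottom interface goes from n = 2.58 toward n = 1.48: no phase shift.
Exactly one π shift → a net half-wave offset.
For bright reflection here: 2 n t = (m + ½) λ.
The fifth-smallest nonzero thickness corresponds to m = 4: t = (m + ½) λ / (2 n) = 4.50 × 440 / (2 × 2.58) = 384 nm.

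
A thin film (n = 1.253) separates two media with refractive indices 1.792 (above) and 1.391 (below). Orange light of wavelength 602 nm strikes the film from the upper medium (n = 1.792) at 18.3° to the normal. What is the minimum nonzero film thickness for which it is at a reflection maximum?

Ray reflecting at the top interface goes from n = 1.792 toward n = 1.253: no phase shift.
At the lower boundary (n = 1.253 to n = 1.391) the reflected ray undergoes a half-wave phase shift.
Net: one phase inversion between the two reflected rays.
With one net inversion, constructive interference in reflection requires 2 n t cos θ_r = (m + ½) λ.
Snell's law: 1.792 sin 18.3° = 1.253 sin θ_r → sin θ_r = 0.449, cos θ_r = 0.894.
Minimum at m = 0: t = λ / (4 n cos θ_r) = 602 / (4 × 1.253 × 0.894) = 134 nm.

134 nm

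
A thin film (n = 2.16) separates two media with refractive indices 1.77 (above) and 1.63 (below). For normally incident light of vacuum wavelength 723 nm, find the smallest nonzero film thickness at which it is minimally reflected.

Ray reflecting at the top interface goes from n = 1.77 toward n = 2.16: a half-wave phase shift.
At the lower boundary (n = 2.16 to n = 1.63) the reflected ray undergoes no phase shift.
Net: one phase inversion between the two reflected rays.
For dark reflection here: 2 n t = m λ.
Minimum nonzero at m = 1: t = λ / (2 n) = 723 / (2 × 2.16) = 167 nm.

167 nm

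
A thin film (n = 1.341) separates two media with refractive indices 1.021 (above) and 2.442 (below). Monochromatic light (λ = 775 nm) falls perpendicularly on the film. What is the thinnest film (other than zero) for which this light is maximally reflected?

Top surface (1.021 → 1.341): reflection off a higher-index medium gives a half-wave phase shift.
Ray reflecting at the bottom interface goes from n = 1.341 toward n = 2.442: a half-wave phase shift.
Net: no relative phase inversion (both shifts match).
With no net inversion, constructive interference in reflection requires 2 n t = m λ.
Minimum nonzero at m = 1: t = λ / (2 n) = 775 / (2 × 1.341) = 289 nm.

289 nm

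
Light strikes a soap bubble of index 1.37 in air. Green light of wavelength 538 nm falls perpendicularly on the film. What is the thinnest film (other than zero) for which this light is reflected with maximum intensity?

98.2 nm

At the upper boundary (n = 1.0 to n = 1.37) the reflected ray undergoes a half-wave phase shift.
At the lower boundary (n = 1.37 to n = 1.0) the reflected ray undergoes no phase shift.
The two reflections differ by half a wavelength.
For maximum reflection here: 2 n t = (m + ½) λ.
Minimum at m = 0: t = λ / (4 n) = 538 / (4 × 1.37) = 98.2 nm.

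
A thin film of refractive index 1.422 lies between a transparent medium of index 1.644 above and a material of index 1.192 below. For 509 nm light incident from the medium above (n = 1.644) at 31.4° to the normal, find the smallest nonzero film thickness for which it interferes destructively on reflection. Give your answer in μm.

Ray reflecting at the top interface goes from n = 1.644 toward n = 1.422: no phase shift.
At the lower boundary (n = 1.422 to n = 1.192) the reflected ray undergoes no phase shift.
Net: no relative phase inversion (both shifts match).
With no net inversion, destructive interference in reflection requires 2 n t cos θ_r = (m + ½) λ.
Snell's law: 1.644 sin 31.4° = 1.422 sin θ_r → sin θ_r = 0.602, cos θ_r = 0.798.
Minimum at m = 0: t = λ / (4 n cos θ_r) = 509 / (4 × 1.422 × 0.798) = 112 nm.

0.112 μm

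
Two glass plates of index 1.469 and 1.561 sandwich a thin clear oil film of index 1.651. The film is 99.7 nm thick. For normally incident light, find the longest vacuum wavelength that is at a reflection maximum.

Ray reflecting at the top interface goes from n = 1.469 toward n = 1.651: a half-wave phase shift.
At the lower boundary (n = 1.651 to n = 1.561) the reflected ray undergoes no phase shift.
Net: one phase inversion between the two reflected rays.
With one net inversion, constructive interference in reflection requires 2 n t = (m + ½) λ.
λ = 2 n t / (m + ½). The longest wavelength is m = 0: λ = 2 × 1.651 × 99.7 / 0.500 = 658 nm.

658 nm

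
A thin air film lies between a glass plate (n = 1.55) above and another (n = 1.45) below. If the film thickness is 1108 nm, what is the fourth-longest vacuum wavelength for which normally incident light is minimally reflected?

554 nm

At the upper boundary (n = 1.55 to n = 1.0) the reflected ray undergoes no phase shift.
At the lower boundary (n = 1.0 to n = 1.45) the reflected ray undergoes a half-wave phase shift.
The two reflections differ by half a wavelength.
So the condition for destructive reflection is 2 n t = m λ.
λ = 2 n t / m. The fourth-longest wavelength is m = 4: λ = 2 × 1.0 × 1108 / 4.00 = 554 nm.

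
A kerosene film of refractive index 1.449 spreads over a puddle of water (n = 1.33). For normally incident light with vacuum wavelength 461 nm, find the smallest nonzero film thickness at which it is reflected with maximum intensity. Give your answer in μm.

Top surface (1.0 → 1.449): reflection off a higher-index medium gives a half-wave phase shift.
At the lower boundary (n = 1.449 to n = 1.33) the reflected ray undergoes no phase shift.
The two reflections differ by half a wavelength.
So the condition for constructive reflection is 2 n t = (m + ½) λ.
Minimum at m = 0: t = λ / (4 n) = 461 / (4 × 1.449) = 79.5 nm.

0.0795 μm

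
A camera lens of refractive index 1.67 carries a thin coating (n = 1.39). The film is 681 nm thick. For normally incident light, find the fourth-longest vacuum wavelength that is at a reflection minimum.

541 nm

At the upper boundary (n = 1.0 to n = 1.39) the reflected ray undergoes a half-wave phase shift.
Ray reflecting at the bottom interface goes from n = 1.39 toward n = 1.67: a half-wave phase shift.
Zero or two π shifts → no net half-wave offset.
For minimum reflection here: 2 n t = (m + ½) λ.
λ = 2 n t / (m + ½). The fourth-longest wavelength is m = 3: λ = 2 × 1.39 × 681 / 3.50 = 541 nm.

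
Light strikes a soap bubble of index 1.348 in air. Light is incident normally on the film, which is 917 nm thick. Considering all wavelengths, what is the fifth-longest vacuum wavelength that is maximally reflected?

Top surface (1.0 → 1.348): reflection off a higher-index medium gives a half-wave phase shift.
Ray reflecting at the bottom interface goes from n = 1.348 toward n = 1.0: no phase shift.
Exactly one π shift → a net half-wave offset.
So the condition for constructive reflection is 2 n t = (m + ½) λ.
λ = 2 n t / (m + ½). The fifth-longest wavelength is m = 4: λ = 2 × 1.348 × 917 / 4.50 = 549 nm.

549 nm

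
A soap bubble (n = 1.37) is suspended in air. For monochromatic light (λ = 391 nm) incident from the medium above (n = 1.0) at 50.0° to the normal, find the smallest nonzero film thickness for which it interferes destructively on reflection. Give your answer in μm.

0.172 μm

Ray reflecting at the top interface goes from n = 1.0 toward n = 1.37: a half-wave phase shift.
At the lower boundary (n = 1.37 to n = 1.0) the reflected ray undergoes no phase shift.
Exactly one π shift → a net half-wave offset.
For minimum reflection here: 2 n t cos θ_r = m λ.
Snell's law: 1.0 sin 50.0° = 1.37 sin θ_r → sin θ_r = 0.559, cos θ_r = 0.829.
Minimum nonzero at m = 1: t = λ / (2 n cos θ_r) = 391 / (2 × 1.37 × 0.829) = 172 nm.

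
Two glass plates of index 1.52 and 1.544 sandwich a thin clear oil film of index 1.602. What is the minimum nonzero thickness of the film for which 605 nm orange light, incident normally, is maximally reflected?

94.4 nm

At the upper boundary (n = 1.52 to n = 1.602) the reflected ray undergoes a half-wave phase shift.
At the lower boundary (n = 1.602 to n = 1.544) the reflected ray undergoes no phase shift.
Exactly one π shift → a net half-wave offset.
So the condition for constructive reflection is 2 n t = (m + ½) λ.
Minimum at m = 0: t = λ / (4 n) = 605 / (4 × 1.602) = 94.4 nm.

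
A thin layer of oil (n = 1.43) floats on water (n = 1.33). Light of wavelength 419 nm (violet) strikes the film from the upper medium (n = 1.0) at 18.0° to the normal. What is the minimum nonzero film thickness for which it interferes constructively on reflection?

75.0 nm

Ray reflecting at the top interface goes from n = 1.0 toward n = 1.43: a half-wave phase shift.
At the lower boundary (n = 1.43 to n = 1.33) the reflected ray undergoes no phase shift.
Exactly one π shift → a net half-wave offset.
For strong reflection here: 2 n t cos θ_r = (m + ½) λ.
Snell's law: 1.0 sin 18.0° = 1.43 sin θ_r → sin θ_r = 0.216, cos θ_r = 0.976.
Minimum at m = 0: t = λ / (4 n cos θ_r) = 419 / (4 × 1.43 × 0.976) = 75.0 nm.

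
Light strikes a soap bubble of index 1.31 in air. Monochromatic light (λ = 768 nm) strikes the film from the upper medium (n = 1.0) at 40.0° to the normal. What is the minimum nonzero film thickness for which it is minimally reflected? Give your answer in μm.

0.336 μm

At the upper boundary (n = 1.0 to n = 1.31) the reflected ray undergoes a half-wave phase shift.
At the lower boundary (n = 1.31 to n = 1.0) the reflected ray undergoes no phase shift.
The two reflections differ by half a wavelength.
With one net inversion, destructive interference in reflection requires 2 n t cos θ_r = m λ.
Snell's law: 1.0 sin 40.0° = 1.31 sin θ_r → sin θ_r = 0.491, cos θ_r = 0.871.
Minimum nonzero at m = 1: t = λ / (2 n cos θ_r) = 768 / (2 × 1.31 × 0.871) = 336 nm.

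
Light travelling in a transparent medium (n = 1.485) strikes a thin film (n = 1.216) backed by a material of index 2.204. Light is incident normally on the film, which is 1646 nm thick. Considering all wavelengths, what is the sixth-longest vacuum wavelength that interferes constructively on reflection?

Top surface (1.485 → 1.216): reflection off a lower-index medium gives no phase shift.
Ray reflecting at the bottom interface goes from n = 1.216 toward n = 2.204: a half-wave phase shift.
Net: one phase inversion between the two reflected rays.
With one net inversion, constructive interference in reflection requires 2 n t = (m + ½) λ.
λ = 2 n t / (m + ½). The sixth-longest wavelength is m = 5: λ = 2 × 1.216 × 1646 / 5.50 = 728 nm.

728 nm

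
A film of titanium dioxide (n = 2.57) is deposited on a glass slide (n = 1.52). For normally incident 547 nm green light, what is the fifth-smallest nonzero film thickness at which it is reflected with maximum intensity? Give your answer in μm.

Ray reflecting at the top interface goes from n = 1.0 toward n = 2.57: a half-wave phase shift.
Bottom surface (2.57 → 1.52): reflection off a lower-index medium gives no phase shift.
Exactly one π shift → a net half-wave offset.
For strong reflection here: 2 n t = (m + ½) λ.
The fifth-smallest nonzero thickness corresponds to m = 4: t = (m + ½) λ / (2 n) = 4.50 × 547 / (2 × 2.57) = 479 nm.

0.479 μm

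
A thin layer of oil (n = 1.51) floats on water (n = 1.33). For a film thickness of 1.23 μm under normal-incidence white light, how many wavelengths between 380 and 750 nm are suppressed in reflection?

Top surface (1.0 → 1.51): reflection off a higher-index medium gives a half-wave phase shift.
Ray reflecting at the bottom interface goes from n = 1.51 toward n = 1.33: no phase shift.
The two reflections differ by half a wavelength.
For minimum reflection here: 2 n t = m λ.
λ = 2 n t / m = 3715 / m nm.
m=4: 929 nm (IR); m=5: 743 nm (visible); m=6: 619 nm (visible); m=7: 531 nm (visible); m=8: 464 nm (visible); m=9: 413 nm (visible); m=10: 371 nm (UV).

5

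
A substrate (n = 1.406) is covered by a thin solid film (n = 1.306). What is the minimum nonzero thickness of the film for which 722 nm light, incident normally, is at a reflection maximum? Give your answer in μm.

Top surface (1.0 → 1.306): reflection off a higher-index medium gives a half-wave phase shift.
Bottom surface (1.306 → 1.406): reflection off a higher-index medium gives a half-wave phase shift.
Net: no relative phase inversion (both shifts match).
With no net inversion, constructive interference in reflection requires 2 n t = m λ.
Minimum nonzero at m = 1: t = λ / (2 n) = 722 / (2 × 1.306) = 276 nm.

0.276 μm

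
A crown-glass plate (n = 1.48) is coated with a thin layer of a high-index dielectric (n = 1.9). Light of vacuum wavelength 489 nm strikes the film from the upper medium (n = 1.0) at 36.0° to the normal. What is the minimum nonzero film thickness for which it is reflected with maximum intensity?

Top surface (1.0 → 1.9): reflection off a higher-index medium gives a half-wave phase shift.
Bottom surface (1.9 → 1.48): reflection off a lower-index medium gives no phase shift.
The two reflections differ by half a wavelength.
So the condition for constructive reflection is 2 n t cos θ_r = (m + ½) λ.
Snell's law: 1.0 sin 36.0° = 1.9 sin θ_r → sin θ_r = 0.309, cos θ_r = 0.951.
Minimum at m = 0: t = λ / (4 n cos θ_r) = 489 / (4 × 1.9 × 0.951) = 67.7 nm.

67.7 nm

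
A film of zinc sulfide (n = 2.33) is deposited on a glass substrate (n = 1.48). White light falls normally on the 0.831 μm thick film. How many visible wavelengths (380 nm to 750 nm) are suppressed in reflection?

5

At the upper boundary (n = 1.0 to n = 2.33) the reflected ray undergoes a half-wave phase shift.
Ray reflecting at the bottom interface goes from n = 2.33 toward n = 1.48: no phase shift.
Exactly one π shift → a net half-wave offset.
So the condition for destructive reflection is 2 n t = m λ.
λ = 2 n t / m = 3872 / m nm.
m=5: 774 nm (IR); m=6: 645 nm (visible); m=7: 553 nm (visible); m=8: 484 nm (visible); m=9: 430 nm (visible); m=10: 387 nm (visible); m=11: 352 nm (UV).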